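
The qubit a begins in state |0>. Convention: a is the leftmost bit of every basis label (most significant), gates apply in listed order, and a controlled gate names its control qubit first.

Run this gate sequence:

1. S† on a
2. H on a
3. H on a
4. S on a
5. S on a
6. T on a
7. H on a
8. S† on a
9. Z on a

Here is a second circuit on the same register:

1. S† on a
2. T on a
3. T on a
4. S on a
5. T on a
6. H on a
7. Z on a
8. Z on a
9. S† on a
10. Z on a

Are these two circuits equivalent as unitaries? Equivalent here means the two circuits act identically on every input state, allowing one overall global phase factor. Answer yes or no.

Yes — the two circuits implement the same unitary up to a global phase.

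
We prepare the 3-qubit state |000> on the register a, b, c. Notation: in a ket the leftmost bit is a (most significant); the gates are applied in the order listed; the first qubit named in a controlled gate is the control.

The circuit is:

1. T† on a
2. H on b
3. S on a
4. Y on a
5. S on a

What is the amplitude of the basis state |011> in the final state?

The final state's coefficient on |011> equals 0.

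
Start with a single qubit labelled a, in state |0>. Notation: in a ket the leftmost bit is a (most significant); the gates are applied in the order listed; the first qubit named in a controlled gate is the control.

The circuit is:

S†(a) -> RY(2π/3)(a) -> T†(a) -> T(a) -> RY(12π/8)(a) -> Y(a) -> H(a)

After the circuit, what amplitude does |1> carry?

The final state's coefficient on |1> equals sqrt(3)*I/2.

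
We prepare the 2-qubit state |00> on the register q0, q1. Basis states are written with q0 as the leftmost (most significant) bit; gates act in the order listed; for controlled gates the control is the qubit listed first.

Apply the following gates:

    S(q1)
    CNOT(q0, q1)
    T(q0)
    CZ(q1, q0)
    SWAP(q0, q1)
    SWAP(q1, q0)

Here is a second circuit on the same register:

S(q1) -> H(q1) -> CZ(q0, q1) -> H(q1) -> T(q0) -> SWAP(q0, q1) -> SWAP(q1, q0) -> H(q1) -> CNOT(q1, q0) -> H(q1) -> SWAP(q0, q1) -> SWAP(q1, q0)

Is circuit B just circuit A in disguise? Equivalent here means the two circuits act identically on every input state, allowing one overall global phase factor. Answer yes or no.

No: there is an input state on which the two circuits produce genuinely different outputs (not merely differing by a phase).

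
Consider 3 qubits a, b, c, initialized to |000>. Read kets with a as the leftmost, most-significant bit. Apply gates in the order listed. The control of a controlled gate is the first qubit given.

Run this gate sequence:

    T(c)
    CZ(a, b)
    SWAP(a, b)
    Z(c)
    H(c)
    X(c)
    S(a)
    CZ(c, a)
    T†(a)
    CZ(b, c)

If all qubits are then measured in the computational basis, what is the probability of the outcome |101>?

The probability of measuring |101> is 0.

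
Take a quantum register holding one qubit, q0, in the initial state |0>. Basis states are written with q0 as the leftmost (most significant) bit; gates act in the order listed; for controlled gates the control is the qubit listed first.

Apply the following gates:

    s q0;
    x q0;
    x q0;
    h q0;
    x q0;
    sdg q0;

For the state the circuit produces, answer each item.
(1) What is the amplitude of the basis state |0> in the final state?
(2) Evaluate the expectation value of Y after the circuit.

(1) The amplitude on |0> is sqrt(2)/2.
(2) In the final state, Y has expectation -1.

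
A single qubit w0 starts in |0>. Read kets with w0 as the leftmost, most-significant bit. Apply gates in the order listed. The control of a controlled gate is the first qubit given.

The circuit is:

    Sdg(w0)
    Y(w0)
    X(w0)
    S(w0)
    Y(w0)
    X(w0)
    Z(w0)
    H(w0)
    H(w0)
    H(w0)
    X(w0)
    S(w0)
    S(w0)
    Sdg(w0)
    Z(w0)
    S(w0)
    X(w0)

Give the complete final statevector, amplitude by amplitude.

The final amplitudes are -sqrt(2)/2 on |0>, -sqrt(2)/2 on |1>.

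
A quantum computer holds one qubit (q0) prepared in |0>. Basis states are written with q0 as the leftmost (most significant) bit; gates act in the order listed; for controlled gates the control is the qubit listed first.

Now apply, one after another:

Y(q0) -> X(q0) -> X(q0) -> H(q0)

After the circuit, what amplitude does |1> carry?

|1> carries amplitude -sqrt(2)*I/2 in the final state.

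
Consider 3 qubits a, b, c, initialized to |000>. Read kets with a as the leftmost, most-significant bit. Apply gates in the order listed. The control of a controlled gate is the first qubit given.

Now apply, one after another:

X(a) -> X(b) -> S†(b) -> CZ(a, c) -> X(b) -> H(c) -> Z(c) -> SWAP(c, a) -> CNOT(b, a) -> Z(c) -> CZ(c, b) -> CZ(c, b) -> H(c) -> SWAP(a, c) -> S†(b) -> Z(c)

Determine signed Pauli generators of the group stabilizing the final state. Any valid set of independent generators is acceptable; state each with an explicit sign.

The final state is stabilized by the group generated by -XII, +IIX, +IZI; other independent generating sets are equally valid. Key observation: the block from step 11 through step 12 cancels to the identity and can be dropped.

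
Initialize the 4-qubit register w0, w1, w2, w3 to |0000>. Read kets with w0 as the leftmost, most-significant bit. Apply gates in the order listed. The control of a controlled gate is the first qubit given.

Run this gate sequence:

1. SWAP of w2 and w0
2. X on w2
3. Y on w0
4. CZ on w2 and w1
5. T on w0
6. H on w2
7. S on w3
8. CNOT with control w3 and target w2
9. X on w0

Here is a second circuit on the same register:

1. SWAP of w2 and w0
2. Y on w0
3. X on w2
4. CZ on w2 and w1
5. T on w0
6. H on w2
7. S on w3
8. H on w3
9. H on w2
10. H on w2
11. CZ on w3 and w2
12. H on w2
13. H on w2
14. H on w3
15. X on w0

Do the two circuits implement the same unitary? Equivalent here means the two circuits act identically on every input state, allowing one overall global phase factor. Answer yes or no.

No, they are not equivalent — no single phase factor reconciles the two unitaries.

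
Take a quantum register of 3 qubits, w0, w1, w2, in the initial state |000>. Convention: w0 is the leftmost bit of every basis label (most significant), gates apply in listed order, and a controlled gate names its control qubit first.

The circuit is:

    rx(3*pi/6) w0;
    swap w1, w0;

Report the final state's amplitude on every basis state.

The resulting statevector has amplitude sqrt(2)/2 on |000>, -sqrt(2)*I/2 on |010>, and 0 on every other basis state.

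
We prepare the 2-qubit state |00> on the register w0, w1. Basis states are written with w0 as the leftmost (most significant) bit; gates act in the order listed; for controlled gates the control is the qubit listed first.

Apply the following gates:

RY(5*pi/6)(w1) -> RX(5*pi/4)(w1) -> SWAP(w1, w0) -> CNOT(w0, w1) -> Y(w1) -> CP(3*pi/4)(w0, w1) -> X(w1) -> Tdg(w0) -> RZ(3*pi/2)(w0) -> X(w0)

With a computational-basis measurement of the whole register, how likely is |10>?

Outcome |10> occurs with probability sqrt(6)/8 + 1/2.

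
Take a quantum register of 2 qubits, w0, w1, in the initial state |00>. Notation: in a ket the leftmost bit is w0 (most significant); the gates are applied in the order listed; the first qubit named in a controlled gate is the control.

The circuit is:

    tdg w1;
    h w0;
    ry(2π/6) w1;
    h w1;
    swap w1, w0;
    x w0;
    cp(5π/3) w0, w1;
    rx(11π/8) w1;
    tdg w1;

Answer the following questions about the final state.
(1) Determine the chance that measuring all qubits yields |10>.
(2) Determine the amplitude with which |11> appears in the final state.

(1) Outcome |10> occurs with probability 3*sqrt(sqrt(2) + 2)/32 + sqrt(3*sqrt(2) + 6)/16 + sqrt(3)/8 + 1/4.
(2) |11> carries amplitude -sqrt(3)*I*exp(-I*pi/4)*sin(5*pi/16)/4 - I*exp(-I*pi/4)*sin(5*pi/16)/4 - exp(-7*I*pi/12)*cos(5*pi/16)/4 - sqrt(3)*exp(-7*I*pi/12)*cos(5*pi/16)/4 in the final state.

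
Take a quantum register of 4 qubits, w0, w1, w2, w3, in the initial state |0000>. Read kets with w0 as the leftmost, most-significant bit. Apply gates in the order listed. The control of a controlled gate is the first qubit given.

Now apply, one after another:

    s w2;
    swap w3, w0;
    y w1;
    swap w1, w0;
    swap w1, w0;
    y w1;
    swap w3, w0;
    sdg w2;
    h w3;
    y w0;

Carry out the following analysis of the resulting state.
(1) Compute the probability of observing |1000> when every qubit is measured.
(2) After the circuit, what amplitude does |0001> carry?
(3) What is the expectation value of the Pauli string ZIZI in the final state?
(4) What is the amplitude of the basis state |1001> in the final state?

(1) The probability of measuring |1000> is 1/2. Key observation: steps 2-7 multiply out to the identity, so the circuit reduces to the remaining gates.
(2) |0001> carries amplitude 0 in the final state.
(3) The observable ZIZI averages to -1.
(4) The final state's coefficient on |1001> equals sqrt(2)*I/2.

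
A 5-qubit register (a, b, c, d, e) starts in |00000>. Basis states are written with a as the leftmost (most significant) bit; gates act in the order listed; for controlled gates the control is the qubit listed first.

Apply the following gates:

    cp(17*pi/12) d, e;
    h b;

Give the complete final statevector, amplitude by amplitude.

The resulting statevector has amplitude sqrt(2)/2 on |00000>, sqrt(2)/2 on |01000>, and 0 on every other basis state.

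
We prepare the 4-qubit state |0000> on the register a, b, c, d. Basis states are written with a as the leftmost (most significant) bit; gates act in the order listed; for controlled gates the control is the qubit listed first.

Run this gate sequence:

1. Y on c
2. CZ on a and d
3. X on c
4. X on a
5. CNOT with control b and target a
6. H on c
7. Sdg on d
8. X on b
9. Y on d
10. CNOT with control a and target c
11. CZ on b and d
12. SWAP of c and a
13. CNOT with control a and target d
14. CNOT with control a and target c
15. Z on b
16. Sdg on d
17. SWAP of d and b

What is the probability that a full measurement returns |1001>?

The probability of measuring |1001> is 1/2.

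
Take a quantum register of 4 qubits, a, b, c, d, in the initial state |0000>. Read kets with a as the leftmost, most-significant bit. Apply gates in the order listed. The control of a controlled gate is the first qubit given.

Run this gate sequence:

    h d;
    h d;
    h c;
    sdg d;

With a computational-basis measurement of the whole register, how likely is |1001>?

A full measurement returns |1001> with probability 0. Key observation: the block from step 1 through step 2 cancels to the identity and can be dropped.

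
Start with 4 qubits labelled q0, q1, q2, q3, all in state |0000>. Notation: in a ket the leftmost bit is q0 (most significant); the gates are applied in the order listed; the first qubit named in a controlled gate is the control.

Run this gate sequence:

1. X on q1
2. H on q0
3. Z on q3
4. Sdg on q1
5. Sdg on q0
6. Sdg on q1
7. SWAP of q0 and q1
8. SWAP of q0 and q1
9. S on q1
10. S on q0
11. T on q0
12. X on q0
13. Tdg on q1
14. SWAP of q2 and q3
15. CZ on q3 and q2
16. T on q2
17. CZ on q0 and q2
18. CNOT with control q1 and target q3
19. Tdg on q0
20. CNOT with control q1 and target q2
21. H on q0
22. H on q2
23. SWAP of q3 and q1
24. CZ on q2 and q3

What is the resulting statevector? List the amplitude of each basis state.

After the circuit, the state carries amplitude sqrt(2)*(-1 - I)/4 on |0101>, sqrt(2)*(-1 - I)/4 on |0111>, sqrt(2)*(1 - I)/4 on |1101>, sqrt(2)*(1 - I)/4 on |1111>, and 0 on every other basis state. Key observation: gates 5-10 undo each other exactly, leaving only the rest of the circuit to track.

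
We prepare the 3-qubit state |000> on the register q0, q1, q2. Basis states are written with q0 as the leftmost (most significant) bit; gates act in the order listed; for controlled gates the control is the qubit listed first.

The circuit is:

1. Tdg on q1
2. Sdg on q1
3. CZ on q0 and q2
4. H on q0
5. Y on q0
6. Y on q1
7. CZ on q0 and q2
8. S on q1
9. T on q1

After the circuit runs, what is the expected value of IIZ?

The observable IIZ averages to 1.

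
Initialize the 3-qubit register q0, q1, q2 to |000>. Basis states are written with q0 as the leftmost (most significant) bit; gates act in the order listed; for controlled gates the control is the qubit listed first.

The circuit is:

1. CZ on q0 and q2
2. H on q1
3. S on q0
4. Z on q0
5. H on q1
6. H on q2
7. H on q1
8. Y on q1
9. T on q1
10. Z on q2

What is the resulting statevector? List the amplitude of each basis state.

After the circuit, the state carries amplitude -I/2 on |000>, I/2 on |001>, exp(3*I*pi/4)/2 on |010>, -exp(3*I*pi/4)/2 on |011>, 0 on |100>, 0 on |101>, 0 on |110>, 0 on |111>.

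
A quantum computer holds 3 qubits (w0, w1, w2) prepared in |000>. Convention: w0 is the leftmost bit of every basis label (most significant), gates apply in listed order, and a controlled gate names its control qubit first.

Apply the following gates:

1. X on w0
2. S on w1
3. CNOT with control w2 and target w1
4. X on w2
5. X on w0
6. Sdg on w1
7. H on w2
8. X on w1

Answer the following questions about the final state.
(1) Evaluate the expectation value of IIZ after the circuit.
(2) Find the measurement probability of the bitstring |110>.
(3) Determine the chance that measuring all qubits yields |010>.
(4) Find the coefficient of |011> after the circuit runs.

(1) The expectation value of IIZ is 0.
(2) Outcome |110> occurs with probability 0.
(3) A full measurement returns |010> with probability 1/2.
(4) The amplitude on |011> is -sqrt(2)/2.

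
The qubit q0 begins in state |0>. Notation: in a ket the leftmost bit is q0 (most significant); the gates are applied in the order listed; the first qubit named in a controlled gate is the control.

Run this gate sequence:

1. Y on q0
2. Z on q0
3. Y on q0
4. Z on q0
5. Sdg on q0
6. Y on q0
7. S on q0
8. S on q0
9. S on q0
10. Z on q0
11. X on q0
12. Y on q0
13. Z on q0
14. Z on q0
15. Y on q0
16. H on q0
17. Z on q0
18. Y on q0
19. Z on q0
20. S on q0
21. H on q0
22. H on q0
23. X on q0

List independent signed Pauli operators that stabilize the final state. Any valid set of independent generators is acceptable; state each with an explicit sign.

One valid set of independent stabilizer generators is +Y (any independent generating set of the same group is equally correct).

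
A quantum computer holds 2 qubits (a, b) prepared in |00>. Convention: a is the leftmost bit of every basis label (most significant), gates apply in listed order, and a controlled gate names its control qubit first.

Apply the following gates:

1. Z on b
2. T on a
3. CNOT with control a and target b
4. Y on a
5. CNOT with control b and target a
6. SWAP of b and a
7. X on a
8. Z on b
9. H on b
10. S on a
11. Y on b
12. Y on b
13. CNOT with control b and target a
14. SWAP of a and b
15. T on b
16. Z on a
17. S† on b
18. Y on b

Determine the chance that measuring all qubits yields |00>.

A full measurement returns |00> with probability 1/2.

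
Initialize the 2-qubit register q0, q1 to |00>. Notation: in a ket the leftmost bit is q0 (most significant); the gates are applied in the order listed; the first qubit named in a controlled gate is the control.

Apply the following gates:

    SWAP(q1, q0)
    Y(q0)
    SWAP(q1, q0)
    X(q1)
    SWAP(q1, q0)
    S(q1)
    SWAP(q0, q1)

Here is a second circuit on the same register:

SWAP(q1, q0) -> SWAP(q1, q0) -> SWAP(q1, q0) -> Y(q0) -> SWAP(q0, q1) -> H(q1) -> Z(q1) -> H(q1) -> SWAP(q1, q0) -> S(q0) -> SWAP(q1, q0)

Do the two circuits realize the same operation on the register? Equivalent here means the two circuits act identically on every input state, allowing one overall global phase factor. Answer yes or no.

No, they are not equivalent — no single phase factor reconciles the two unitaries.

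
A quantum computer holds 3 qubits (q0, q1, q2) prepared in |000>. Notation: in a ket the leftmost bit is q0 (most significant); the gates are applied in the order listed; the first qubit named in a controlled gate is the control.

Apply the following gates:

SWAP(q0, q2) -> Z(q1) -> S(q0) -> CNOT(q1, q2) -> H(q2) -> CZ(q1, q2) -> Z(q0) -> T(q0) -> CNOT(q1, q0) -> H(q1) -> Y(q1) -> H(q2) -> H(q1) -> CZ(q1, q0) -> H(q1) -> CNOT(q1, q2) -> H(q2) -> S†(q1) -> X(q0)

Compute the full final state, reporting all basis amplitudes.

After the circuit, the state carries amplitude 0 on |000>, 0 on |001>, 0 on |010>, 0 on |011>, -I/2 on |100>, -I/2 on |101>, 1/2 on |110>, -1/2 on |111>.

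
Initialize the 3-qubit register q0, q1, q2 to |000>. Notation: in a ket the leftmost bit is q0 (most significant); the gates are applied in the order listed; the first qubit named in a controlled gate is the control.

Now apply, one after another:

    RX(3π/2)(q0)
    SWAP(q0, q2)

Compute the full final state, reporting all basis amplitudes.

The final amplitudes are -sqrt(2)/2 on |000>, -sqrt(2)*I/2 on |001>, and 0 on every other basis state.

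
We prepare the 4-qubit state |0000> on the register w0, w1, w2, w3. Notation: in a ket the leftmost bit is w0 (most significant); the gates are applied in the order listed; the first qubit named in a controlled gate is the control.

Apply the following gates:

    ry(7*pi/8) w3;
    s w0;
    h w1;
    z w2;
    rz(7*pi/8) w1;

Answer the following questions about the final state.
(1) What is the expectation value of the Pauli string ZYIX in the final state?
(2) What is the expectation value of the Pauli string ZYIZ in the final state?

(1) The observable ZYIX averages to 1/2 - sqrt(2)/4.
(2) In the final state, ZYIZ has expectation -sqrt(2)/4.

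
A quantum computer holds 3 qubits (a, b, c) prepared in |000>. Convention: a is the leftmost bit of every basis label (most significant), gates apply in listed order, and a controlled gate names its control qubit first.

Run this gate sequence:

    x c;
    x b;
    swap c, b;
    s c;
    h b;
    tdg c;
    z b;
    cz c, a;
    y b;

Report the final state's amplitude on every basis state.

The final amplitudes are -sqrt(2)*exp(3*I*pi/4)/2 on |001>, sqrt(2)*exp(3*I*pi/4)/2 on |011>, and 0 on every other basis state.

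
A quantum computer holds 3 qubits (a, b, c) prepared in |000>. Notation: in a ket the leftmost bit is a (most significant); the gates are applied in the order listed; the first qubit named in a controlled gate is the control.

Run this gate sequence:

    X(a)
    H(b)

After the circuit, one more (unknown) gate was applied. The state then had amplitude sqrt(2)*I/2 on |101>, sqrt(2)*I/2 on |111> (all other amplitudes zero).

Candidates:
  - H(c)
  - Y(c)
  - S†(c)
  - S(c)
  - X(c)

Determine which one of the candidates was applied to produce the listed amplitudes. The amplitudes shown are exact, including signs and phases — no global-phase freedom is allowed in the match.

It was Y(c) that produced the state shown.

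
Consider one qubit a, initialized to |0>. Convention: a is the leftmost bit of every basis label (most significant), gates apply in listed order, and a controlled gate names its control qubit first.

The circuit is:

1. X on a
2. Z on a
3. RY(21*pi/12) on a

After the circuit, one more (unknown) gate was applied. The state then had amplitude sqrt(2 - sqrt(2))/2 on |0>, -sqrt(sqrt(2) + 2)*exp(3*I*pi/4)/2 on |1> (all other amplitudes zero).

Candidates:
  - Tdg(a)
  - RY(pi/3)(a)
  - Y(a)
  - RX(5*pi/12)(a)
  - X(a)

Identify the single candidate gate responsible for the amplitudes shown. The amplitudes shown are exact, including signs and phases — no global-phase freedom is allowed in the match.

The applied gate was Tdg(a).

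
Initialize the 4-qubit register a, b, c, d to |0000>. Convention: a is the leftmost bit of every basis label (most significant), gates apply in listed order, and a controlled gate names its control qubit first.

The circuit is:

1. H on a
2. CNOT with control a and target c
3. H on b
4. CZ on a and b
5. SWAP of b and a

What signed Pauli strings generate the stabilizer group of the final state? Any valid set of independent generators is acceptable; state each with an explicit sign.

The final state is stabilized by the group generated by +XIZI, +ZXXI, +IZZI, +IIIZ; other independent generating sets are equally valid.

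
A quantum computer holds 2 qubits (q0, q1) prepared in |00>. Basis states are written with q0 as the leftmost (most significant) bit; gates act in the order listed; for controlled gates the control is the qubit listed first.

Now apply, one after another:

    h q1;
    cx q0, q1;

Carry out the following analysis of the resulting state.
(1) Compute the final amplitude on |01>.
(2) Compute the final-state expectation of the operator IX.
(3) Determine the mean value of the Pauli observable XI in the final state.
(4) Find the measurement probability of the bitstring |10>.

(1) |01> carries amplitude sqrt(2)/2 in the final state.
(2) In the final state, IX has expectation 1.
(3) In the final state, XI has expectation 0.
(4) A full measurement returns |10> with probability 0.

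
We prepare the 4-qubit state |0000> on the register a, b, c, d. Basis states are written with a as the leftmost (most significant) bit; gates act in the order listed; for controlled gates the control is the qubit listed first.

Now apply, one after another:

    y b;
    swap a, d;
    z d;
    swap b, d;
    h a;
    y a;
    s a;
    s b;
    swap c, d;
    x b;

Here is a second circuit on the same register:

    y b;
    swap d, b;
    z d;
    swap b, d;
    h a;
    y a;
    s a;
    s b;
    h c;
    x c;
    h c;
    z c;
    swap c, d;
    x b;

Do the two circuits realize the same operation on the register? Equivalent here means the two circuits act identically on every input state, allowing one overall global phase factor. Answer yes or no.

No — the two circuits implement different unitaries, even allowing a global phase.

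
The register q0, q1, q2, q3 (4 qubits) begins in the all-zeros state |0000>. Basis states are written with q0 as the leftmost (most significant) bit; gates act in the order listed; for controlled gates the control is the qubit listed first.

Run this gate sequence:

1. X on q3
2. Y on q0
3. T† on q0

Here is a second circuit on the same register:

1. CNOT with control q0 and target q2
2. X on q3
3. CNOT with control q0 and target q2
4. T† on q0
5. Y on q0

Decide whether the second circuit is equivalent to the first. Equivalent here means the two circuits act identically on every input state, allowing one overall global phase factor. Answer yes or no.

No, they are not equivalent — no single phase factor reconciles the two unitaries.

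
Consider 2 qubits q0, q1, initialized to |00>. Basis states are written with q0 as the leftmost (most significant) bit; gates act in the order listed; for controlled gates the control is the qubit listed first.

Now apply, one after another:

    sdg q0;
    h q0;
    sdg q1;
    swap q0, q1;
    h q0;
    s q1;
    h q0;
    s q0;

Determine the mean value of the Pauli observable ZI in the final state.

In the final state, ZI has expectation 1.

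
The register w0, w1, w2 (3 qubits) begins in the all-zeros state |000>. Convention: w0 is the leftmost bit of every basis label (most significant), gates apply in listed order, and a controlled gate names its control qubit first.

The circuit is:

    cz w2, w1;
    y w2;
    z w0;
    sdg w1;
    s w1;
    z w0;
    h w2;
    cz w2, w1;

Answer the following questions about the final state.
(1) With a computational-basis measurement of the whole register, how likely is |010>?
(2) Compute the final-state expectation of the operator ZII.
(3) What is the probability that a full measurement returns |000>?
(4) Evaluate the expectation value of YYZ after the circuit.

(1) Outcome |010> occurs with probability 0. Key observation: the block from step 3 through step 6 cancels to the identity and can be dropped.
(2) The expectation value of ZII is 1.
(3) A full measurement returns |000> with probability 1/2.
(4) The observable YYZ averages to 0.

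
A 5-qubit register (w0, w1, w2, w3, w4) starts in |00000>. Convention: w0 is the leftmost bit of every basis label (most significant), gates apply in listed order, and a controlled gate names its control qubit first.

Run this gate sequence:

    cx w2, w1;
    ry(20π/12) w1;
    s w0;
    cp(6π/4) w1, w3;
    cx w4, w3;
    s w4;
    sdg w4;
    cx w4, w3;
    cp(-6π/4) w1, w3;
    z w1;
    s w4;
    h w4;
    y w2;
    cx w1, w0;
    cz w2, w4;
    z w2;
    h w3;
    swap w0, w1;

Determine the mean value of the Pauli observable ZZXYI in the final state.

In the final state, ZZXYI has expectation 0. Key observation: gates 4-9 undo each other exactly, leaving only the rest of the circuit to track.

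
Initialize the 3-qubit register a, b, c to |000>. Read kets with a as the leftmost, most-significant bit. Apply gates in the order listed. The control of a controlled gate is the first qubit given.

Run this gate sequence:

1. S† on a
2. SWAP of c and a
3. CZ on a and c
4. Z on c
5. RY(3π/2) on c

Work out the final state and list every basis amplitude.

The final amplitudes are -sqrt(2)/2 on |000>, sqrt(2)/2 on |001>, and 0 on every other basis state.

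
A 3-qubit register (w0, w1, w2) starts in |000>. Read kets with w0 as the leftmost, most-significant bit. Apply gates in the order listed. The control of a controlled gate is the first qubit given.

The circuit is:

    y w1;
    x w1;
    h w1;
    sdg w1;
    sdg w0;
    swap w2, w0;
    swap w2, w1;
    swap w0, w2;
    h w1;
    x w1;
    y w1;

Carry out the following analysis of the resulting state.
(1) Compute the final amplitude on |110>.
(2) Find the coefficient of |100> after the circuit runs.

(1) The amplitude on |110> is I/2.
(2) |100> carries amplitude -I/2 in the final state.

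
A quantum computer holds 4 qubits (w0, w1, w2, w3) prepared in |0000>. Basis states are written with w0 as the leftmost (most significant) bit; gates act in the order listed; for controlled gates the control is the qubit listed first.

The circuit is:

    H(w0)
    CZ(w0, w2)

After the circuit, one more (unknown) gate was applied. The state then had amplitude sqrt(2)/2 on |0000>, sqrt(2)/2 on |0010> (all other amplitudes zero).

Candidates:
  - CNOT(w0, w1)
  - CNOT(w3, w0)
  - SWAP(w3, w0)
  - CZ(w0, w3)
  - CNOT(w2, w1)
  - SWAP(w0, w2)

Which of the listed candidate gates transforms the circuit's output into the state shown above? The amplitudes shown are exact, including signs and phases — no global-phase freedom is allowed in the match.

The unique candidate consistent with the amplitudes is SWAP(w0, w2).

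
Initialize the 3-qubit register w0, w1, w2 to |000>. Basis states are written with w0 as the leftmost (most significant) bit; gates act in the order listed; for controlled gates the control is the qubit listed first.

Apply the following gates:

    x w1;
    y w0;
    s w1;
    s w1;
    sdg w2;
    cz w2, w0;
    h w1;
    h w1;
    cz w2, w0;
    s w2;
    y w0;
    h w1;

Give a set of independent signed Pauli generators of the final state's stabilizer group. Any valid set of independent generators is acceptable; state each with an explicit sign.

One valid set of independent stabilizer generators is -IXI, +ZII, +IIZ (any independent generating set of the same group is equally correct). Key observation: the block from step 5 through step 10 cancels to the identity and can be dropped.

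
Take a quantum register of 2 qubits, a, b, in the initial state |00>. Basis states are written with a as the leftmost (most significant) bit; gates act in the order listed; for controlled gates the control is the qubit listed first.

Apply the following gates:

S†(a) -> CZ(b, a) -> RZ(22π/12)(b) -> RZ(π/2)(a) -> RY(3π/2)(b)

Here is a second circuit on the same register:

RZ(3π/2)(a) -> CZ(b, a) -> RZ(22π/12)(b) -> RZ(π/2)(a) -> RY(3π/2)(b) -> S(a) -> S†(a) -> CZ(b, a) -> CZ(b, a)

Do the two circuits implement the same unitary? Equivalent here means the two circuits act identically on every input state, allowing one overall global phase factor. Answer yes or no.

Yes — the two circuits implement the same unitary up to a global phase.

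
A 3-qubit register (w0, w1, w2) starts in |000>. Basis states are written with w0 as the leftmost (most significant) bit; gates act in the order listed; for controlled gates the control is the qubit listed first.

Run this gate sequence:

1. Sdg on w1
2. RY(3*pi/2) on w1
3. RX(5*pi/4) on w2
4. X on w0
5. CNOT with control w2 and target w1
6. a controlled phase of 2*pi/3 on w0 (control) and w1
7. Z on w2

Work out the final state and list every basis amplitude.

The resulting statevector has amplitude 0 on |000>, 0 on |001>, 0 on |010>, 0 on |011>, sqrt(4 - 2*sqrt(2))/4 on |100>, I*sqrt(2*sqrt(2) + 4)/4 on |101>, -sqrt(4 - 2*sqrt(2))*exp(2*I*pi/3)/4 on |110>, sqrt(2*sqrt(2) + 4)*exp(I*pi/6)/4 on |111>.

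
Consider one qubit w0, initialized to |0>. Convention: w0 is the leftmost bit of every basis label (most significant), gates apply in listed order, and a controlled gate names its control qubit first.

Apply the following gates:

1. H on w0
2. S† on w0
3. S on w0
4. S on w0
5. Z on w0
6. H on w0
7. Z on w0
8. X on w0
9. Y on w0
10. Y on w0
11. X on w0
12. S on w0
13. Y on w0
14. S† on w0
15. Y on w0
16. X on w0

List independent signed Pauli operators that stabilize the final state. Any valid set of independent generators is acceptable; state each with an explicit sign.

The final state is stabilized by the group generated by -Y; other independent generating sets are equally valid.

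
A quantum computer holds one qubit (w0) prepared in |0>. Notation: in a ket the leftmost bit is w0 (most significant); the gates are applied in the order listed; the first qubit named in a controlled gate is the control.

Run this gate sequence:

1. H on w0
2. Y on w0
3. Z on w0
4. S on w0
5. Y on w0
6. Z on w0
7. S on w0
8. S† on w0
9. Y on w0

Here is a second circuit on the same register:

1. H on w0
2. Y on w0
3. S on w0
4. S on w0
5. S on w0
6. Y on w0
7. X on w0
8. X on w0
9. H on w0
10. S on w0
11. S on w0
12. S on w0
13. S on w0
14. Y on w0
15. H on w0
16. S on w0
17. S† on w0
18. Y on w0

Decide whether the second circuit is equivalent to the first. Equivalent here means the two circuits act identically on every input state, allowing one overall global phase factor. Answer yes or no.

No — the two circuits implement different unitaries, even allowing a global phase.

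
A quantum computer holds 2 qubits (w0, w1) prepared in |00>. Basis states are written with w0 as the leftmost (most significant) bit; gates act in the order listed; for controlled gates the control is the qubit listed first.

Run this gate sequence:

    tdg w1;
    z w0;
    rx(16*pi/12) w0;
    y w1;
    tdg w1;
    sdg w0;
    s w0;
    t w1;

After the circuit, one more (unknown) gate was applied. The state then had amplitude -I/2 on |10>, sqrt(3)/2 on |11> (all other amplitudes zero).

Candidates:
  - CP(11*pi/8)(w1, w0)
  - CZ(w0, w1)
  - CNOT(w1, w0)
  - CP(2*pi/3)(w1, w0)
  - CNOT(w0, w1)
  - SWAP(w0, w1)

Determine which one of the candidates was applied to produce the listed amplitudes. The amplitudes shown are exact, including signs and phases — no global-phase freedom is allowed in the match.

It was SWAP(w0, w1) that produced the state shown. Key observation: steps 5-8 multiply out to the identity, so the circuit reduces to the remaining gates.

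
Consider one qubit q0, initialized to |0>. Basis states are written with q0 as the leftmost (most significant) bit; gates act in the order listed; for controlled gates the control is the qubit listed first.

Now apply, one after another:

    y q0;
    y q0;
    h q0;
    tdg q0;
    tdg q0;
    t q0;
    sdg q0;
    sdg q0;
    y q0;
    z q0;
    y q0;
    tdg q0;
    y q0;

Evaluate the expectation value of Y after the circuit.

The observable Y averages to -1.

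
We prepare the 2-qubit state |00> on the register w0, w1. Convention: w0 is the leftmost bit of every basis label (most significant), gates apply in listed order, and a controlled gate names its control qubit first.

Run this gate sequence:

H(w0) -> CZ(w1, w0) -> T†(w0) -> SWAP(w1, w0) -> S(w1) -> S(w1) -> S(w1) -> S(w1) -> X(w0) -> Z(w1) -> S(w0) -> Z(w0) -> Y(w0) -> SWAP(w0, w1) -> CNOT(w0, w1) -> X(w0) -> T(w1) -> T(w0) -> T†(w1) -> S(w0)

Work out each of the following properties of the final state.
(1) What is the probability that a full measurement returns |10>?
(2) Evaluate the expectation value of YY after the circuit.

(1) The probability of measuring |10> is 1/2. Key observation: gates 5-8 undo each other exactly, leaving only the rest of the circuit to track.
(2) The expectation value of YY is 1.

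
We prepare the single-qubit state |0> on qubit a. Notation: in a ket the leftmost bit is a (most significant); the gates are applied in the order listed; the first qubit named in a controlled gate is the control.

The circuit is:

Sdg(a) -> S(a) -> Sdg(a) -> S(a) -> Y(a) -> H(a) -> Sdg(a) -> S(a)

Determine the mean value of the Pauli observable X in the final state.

In the final state, X has expectation -1.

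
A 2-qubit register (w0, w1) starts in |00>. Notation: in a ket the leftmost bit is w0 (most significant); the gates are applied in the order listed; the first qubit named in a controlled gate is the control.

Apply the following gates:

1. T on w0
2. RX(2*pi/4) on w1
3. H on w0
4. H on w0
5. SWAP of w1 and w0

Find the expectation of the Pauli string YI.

The observable YI averages to -1.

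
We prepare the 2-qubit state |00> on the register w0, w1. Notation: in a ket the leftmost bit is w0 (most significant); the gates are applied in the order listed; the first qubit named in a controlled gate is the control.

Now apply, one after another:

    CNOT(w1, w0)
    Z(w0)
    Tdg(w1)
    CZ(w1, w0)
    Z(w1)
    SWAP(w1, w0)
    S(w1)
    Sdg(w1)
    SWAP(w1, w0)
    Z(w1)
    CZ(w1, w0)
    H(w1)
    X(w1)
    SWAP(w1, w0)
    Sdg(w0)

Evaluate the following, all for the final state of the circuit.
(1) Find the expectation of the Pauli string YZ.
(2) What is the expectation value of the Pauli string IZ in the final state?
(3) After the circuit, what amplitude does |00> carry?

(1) The expectation value of YZ is -1. Key observation: gates 4-11 undo each other exactly, leaving only the rest of the circuit to track.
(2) The expectation value of IZ is 1.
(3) The final state's coefficient on |00> equals sqrt(2)/2.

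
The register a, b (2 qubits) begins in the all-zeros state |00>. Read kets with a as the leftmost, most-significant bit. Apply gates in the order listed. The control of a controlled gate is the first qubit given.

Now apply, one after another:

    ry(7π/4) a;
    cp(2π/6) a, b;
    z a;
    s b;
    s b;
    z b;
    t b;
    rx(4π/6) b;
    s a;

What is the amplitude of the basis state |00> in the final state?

The final state's coefficient on |00> equals -sqrt(sqrt(2) + 2)/4.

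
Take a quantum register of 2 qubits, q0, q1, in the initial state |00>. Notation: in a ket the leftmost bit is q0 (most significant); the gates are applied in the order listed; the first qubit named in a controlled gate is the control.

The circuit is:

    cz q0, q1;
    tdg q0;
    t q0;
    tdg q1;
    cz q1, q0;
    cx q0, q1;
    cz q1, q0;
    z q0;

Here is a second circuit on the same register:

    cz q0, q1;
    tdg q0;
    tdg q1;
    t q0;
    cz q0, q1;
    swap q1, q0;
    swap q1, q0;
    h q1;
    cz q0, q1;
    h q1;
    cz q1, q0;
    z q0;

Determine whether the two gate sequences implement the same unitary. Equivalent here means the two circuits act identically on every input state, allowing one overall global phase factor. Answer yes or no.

Yes: on every input state the two circuits agree up to one overall phase factor.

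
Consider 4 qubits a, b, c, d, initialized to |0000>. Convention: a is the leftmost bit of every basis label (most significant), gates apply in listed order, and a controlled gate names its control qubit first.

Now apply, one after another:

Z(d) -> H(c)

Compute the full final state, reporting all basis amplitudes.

The resulting statevector has amplitude sqrt(2)/2 on |0000>, sqrt(2)/2 on |0010>, and 0 on every other basis state.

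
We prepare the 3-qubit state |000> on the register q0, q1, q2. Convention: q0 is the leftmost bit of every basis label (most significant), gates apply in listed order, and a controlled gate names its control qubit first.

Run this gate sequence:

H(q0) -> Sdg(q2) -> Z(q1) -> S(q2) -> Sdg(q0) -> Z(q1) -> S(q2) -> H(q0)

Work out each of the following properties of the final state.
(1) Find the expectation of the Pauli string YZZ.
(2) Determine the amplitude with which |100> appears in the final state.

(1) The observable YZZ averages to 1.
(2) The amplitude on |100> is 1/2 + I/2.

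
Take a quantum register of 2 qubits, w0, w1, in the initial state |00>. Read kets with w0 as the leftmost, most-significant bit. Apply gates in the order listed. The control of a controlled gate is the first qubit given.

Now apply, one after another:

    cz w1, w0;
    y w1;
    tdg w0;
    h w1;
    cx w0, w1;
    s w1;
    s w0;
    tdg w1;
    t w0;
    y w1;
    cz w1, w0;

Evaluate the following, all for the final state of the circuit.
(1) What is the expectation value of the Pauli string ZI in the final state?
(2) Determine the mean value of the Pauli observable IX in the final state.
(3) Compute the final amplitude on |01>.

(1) In the final state, ZI has expectation 1.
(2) The expectation value of IX is sqrt(2)/2.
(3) The amplitude on |01> is -sqrt(2)/2.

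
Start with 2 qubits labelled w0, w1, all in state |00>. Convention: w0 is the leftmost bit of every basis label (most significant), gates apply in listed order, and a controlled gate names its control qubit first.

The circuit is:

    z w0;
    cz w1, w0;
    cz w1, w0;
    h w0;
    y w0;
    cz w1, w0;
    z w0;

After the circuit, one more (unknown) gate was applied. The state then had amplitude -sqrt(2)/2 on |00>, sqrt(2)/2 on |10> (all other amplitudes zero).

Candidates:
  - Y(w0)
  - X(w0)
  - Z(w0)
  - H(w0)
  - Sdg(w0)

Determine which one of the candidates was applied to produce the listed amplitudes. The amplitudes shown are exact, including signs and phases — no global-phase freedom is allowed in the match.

It was Y(w0) that produced the state shown.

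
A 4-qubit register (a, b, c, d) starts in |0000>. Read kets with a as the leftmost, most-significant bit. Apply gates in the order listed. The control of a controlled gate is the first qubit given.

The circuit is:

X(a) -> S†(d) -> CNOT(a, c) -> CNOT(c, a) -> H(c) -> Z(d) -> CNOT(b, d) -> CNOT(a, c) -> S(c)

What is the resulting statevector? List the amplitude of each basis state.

The final amplitudes are sqrt(2)/2 on |0000>, -sqrt(2)*I/2 on |0010>, and 0 on every other basis state.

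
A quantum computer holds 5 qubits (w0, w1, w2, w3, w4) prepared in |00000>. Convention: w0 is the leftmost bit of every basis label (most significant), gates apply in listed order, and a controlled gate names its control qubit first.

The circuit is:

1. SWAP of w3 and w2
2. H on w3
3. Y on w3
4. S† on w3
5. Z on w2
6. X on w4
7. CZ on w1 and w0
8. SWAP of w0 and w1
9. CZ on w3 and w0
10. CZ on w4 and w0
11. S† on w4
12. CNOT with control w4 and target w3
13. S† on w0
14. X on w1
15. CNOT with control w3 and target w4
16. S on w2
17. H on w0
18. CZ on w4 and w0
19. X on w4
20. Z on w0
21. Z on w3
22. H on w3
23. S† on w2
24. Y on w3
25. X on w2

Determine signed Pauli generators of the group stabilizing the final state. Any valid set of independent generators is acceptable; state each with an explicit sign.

The final state is stabilized by the group generated by +XIIIZ, -IIIXZ, -ZIIZY, -IZIII, -IIZII; other independent generating sets are equally valid.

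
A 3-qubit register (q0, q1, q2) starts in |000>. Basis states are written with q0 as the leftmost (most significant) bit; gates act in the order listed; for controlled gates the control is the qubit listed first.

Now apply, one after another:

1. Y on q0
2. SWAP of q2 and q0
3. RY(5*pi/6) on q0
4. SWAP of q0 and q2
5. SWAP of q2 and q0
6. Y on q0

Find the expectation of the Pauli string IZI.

In the final state, IZI has expectation 1.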